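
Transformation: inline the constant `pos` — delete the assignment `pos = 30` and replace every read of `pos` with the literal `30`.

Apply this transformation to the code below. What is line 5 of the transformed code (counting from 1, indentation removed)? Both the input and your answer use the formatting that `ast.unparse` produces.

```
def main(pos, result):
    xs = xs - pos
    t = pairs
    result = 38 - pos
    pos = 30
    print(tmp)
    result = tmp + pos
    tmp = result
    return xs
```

Transformed code:
def main(pos, result):
    xs = xs - 30
    t = pairs
    result = 38 - 30
    print(tmp)
    result = tmp + 30
    tmp = result
    return xs

print(tmp)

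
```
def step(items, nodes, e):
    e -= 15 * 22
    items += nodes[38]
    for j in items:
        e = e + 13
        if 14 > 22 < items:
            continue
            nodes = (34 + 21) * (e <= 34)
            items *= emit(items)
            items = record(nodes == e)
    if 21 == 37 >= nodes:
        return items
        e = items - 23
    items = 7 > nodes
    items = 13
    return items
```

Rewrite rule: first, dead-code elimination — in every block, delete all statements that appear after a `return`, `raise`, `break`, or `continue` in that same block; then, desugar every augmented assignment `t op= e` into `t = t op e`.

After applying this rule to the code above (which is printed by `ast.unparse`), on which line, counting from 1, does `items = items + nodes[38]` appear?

Transformed code:
def step(items, nodes, e):
    e = e - 15 * 22
    items = items + nodes[38]
    for j in items:
        e = e + 13
        if 14 > 22 < items:
            continue
    if 21 == 37 >= nodes:
        return items
    items = 7 > nodes
    items = 13
    return items

3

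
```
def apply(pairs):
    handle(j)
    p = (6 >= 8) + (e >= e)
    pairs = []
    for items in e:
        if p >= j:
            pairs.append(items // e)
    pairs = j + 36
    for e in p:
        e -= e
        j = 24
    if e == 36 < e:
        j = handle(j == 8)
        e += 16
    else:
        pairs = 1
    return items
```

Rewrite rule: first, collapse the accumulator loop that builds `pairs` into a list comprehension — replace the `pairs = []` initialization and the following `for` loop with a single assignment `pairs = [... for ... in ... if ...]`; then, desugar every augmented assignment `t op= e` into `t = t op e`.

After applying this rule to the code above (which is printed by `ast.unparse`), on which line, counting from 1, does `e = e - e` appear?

Transformed code:
def apply(pairs):
    handle(j)
    p = (6 >= 8) + (e >= e)
    pairs = [items // e for items in e if p >= j]
    pairs = j + 36
    for e in p:
        e = e - e
        j = 24
    if e == 36 < e:
        j = handle(j == 8)
        e = e + 16
    else:
        pairs = 1
    return items

7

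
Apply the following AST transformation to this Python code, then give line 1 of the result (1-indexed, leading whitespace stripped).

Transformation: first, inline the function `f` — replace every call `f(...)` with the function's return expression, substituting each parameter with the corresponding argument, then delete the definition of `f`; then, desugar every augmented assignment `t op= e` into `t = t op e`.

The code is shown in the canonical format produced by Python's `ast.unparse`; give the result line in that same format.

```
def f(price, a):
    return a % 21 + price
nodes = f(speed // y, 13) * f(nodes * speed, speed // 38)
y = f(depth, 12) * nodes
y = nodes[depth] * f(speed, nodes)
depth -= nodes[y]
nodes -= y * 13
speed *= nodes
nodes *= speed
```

nodes = (13 % 21 + speed // y) * (speed // 38 % 21 + nodes * speed)

Transformed code:
nodes = (13 % 21 + speed // y) * (speed // 38 % 21 + nodes * speed)
y = (12 % 21 + depth) * nodes
y = nodes[depth] * (nodes % 21 + speed)
depth = depth - nodes[y]
nodes = nodes - y * 13
speed = speed * nodes
nodes = nodes * speed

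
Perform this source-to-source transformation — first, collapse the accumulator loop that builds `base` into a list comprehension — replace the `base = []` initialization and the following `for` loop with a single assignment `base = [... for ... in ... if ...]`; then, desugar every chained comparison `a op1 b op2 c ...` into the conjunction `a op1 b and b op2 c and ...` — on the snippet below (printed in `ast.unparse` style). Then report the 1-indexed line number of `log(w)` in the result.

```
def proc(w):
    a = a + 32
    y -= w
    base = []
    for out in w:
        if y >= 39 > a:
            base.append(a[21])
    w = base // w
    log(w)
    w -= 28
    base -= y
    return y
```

6

Transformed code:
def proc(w):
    a = a + 32
    y -= w
    base = [a[21] for out in w if y >= 39 and 39 > a]
    w = base // w
    log(w)
    w -= 28
    base -= y
    return y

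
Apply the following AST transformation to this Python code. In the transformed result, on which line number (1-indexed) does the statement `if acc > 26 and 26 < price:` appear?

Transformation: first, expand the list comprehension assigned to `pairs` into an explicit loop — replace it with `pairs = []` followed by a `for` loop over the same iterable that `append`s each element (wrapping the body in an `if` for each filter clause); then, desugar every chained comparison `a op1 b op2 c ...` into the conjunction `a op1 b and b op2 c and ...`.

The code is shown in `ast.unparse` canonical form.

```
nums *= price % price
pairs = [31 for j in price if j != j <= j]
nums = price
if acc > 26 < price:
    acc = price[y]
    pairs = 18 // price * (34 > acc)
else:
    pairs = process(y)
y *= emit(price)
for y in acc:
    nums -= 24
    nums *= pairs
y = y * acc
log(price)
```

7

Transformed code:
nums *= price % price
pairs = []
for j in price:
    if j != j and j <= j:
        pairs.append(31)
nums = price
if acc > 26 and 26 < price:
    acc = price[y]
    pairs = 18 // price * (34 > acc)
else:
    pairs = process(y)
y *= emit(price)
for y in acc:
    nums -= 24
    nums *= pairs
y = y * acc
log(price)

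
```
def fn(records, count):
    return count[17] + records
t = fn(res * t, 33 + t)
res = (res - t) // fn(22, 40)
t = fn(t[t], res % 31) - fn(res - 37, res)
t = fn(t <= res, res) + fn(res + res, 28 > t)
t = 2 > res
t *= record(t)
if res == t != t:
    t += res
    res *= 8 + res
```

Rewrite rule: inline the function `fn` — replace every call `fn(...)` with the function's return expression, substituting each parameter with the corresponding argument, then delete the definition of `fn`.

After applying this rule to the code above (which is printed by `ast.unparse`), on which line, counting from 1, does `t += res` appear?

8

Transformed code:
t = (33 + t)[17] + res * t
res = (res - t) // (40[17] + 22)
t = (res % 31)[17] + t[t] - (res[17] + (res - 37))
t = res[17] + (t <= res) + ((28 > t)[17] + (res + res))
t = 2 > res
t *= record(t)
if res == t != t:
    t += res
    res *= 8 + res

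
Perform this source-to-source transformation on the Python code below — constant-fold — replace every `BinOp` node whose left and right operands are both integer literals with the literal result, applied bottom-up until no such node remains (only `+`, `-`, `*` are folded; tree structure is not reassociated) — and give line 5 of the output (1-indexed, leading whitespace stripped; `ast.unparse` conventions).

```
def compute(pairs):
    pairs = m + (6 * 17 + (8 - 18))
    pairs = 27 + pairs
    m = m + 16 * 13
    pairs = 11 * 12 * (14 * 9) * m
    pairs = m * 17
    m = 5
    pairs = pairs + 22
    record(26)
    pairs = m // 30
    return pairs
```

Transformed code:
def compute(pairs):
    pairs = m + 92
    pairs = 27 + pairs
    m = m + 208
    pairs = 16632 * m
    pairs = m * 17
    m = 5
    pairs = pairs + 22
    record(26)
    pairs = m // 30
    return pairs

pairs = 16632 * m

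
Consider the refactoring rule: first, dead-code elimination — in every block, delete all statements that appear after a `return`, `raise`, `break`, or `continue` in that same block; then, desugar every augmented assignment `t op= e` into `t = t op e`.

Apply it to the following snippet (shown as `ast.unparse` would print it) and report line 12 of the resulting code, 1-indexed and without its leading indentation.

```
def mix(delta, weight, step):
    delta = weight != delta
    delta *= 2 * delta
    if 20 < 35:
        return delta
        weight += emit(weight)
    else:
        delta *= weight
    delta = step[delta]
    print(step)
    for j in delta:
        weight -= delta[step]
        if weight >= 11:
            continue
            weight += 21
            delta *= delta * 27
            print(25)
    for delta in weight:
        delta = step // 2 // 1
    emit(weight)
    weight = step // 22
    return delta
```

if weight >= 11:

Transformed code:
def mix(delta, weight, step):
    delta = weight != delta
    delta = delta * (2 * delta)
    if 20 < 35:
        return delta
    else:
        delta = delta * weight
    delta = step[delta]
    print(step)
    for j in delta:
        weight = weight - delta[step]
        if weight >= 11:
            continue
    for delta in weight:
        delta = step // 2 // 1
    emit(weight)
    weight = step // 22
    return delta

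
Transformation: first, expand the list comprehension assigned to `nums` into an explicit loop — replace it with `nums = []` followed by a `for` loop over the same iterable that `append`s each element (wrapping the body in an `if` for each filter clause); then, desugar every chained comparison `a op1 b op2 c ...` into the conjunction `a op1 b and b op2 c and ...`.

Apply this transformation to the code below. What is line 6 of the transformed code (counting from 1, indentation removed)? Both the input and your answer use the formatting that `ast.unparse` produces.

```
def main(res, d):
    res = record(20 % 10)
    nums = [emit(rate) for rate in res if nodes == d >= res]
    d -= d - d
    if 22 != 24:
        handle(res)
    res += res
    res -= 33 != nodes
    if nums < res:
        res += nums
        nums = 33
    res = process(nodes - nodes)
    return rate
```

nums.append(emit(rate))

Transformed code:
def main(res, d):
    res = record(20 % 10)
    nums = []
    for rate in res:
        if nodes == d and d >= res:
            nums.append(emit(rate))
    d -= d - d
    if 22 != 24:
        handle(res)
    res += res
    res -= 33 != nodes
    if nums < res:
        res += nums
        nums = 33
    res = process(nodes - nodes)
    return rate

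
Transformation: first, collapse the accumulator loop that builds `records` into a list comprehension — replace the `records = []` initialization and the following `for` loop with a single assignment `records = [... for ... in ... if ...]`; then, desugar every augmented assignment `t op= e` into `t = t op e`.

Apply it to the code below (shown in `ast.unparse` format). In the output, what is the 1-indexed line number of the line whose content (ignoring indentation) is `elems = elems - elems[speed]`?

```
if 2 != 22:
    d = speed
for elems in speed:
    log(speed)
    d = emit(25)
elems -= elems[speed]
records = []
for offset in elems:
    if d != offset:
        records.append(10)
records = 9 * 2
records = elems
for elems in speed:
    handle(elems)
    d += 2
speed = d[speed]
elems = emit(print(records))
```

Transformed code:
if 2 != 22:
    d = speed
for elems in speed:
    log(speed)
    d = emit(25)
elems = elems - elems[speed]
records = [10 for offset in elems if d != offset]
records = 9 * 2
records = elems
for elems in speed:
    handle(elems)
    d = d + 2
speed = d[speed]
elems = emit(print(records))

6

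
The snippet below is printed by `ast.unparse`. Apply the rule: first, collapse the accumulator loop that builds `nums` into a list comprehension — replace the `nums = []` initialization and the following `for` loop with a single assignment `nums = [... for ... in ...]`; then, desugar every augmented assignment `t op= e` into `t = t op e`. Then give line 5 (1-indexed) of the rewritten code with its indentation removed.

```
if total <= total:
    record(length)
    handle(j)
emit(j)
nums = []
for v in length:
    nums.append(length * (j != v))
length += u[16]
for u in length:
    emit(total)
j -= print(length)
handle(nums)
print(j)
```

nums = [length * (j != v) for v in length]

Transformed code:
if total <= total:
    record(length)
    handle(j)
emit(j)
nums = [length * (j != v) for v in length]
length = length + u[16]
for u in length:
    emit(total)
j = j - print(length)
handle(nums)
print(j)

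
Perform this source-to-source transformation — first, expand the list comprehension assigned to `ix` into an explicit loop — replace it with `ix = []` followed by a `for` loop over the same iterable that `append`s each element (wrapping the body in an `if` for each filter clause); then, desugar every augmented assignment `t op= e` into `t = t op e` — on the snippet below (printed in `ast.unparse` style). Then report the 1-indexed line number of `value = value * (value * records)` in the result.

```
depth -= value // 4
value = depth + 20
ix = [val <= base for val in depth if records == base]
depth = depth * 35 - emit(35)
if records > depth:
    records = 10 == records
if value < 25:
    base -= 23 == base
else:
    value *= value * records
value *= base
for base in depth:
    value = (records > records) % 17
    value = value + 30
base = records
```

Transformed code:
depth = depth - value // 4
value = depth + 20
ix = []
for val in depth:
    if records == base:
        ix.append(val <= base)
depth = depth * 35 - emit(35)
if records > depth:
    records = 10 == records
if value < 25:
    base = base - (23 == base)
else:
    value = value * (value * records)
value = value * base
for base in depth:
    value = (records > records) % 17
    value = value + 30
base = records

13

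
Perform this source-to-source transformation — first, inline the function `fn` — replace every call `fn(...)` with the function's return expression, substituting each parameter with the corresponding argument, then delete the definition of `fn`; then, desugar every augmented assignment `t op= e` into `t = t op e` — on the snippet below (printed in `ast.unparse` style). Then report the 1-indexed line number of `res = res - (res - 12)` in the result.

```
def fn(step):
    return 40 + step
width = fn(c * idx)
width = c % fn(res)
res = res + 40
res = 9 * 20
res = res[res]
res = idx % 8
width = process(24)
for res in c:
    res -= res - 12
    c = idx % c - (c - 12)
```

Transformed code:
width = 40 + c * idx
width = c % (40 + res)
res = res + 40
res = 9 * 20
res = res[res]
res = idx % 8
width = process(24)
for res in c:
    res = res - (res - 12)
    c = idx % c - (c - 12)

9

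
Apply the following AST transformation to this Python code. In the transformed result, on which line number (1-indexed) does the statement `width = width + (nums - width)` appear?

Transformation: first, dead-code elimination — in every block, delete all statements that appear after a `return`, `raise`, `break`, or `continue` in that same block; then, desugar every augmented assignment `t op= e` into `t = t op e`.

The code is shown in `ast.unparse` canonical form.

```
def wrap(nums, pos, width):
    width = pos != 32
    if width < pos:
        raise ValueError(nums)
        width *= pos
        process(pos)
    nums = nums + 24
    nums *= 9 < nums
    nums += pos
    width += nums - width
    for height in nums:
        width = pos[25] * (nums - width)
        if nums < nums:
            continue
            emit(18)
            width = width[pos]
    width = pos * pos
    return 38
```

Transformed code:
def wrap(nums, pos, width):
    width = pos != 32
    if width < pos:
        raise ValueError(nums)
    nums = nums + 24
    nums = nums * (9 < nums)
    nums = nums + pos
    width = width + (nums - width)
    for height in nums:
        width = pos[25] * (nums - width)
        if nums < nums:
            continue
    width = pos * pos
    return 38

8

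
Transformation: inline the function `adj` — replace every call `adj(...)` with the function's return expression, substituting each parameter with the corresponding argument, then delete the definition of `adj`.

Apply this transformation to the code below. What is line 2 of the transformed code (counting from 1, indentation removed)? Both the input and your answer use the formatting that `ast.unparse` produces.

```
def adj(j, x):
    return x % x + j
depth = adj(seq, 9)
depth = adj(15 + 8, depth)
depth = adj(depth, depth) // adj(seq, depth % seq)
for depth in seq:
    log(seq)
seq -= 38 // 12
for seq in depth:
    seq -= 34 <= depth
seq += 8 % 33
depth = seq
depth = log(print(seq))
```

Transformed code:
depth = 9 % 9 + seq
depth = depth % depth + (15 + 8)
depth = (depth % depth + depth) // (depth % seq % (depth % seq) + seq)
for depth in seq:
    log(seq)
seq -= 38 // 12
for seq in depth:
    seq -= 34 <= depth
seq += 8 % 33
depth = seq
depth = log(print(seq))

depth = depth % depth + (15 + 8)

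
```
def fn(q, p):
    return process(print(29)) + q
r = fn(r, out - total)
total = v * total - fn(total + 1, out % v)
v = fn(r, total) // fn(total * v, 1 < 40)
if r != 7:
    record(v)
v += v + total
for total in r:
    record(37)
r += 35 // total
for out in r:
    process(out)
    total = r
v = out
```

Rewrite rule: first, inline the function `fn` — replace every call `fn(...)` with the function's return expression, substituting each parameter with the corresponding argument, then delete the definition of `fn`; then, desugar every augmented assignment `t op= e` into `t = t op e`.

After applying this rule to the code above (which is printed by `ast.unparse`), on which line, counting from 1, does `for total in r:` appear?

7

Transformed code:
r = process(print(29)) + r
total = v * total - (process(print(29)) + (total + 1))
v = (process(print(29)) + r) // (process(print(29)) + total * v)
if r != 7:
    record(v)
v = v + (v + total)
for total in r:
    record(37)
r = r + 35 // total
for out in r:
    process(out)
    total = r
v = out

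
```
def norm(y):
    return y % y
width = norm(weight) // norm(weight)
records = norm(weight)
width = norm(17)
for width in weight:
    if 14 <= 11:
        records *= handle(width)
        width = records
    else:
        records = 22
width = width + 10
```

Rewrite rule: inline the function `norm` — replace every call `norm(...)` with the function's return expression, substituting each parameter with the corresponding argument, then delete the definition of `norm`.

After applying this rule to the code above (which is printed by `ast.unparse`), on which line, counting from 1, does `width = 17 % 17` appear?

Transformed code:
width = weight % weight // (weight % weight)
records = weight % weight
width = 17 % 17
for width in weight:
    if 14 <= 11:
        records *= handle(width)
        width = records
    else:
        records = 22
width = width + 10

3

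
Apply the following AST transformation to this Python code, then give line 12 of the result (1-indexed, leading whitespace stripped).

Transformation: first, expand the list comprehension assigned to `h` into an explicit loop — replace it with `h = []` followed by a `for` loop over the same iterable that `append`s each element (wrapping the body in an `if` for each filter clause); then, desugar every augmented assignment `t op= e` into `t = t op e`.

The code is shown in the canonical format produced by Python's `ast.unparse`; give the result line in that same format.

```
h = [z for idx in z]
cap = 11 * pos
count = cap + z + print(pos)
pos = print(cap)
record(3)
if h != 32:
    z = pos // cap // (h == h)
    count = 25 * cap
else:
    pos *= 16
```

Transformed code:
h = []
for idx in z:
    h.append(z)
cap = 11 * pos
count = cap + z + print(pos)
pos = print(cap)
record(3)
if h != 32:
    z = pos // cap // (h == h)
    count = 25 * cap
else:
    pos = pos * 16

pos = pos * 16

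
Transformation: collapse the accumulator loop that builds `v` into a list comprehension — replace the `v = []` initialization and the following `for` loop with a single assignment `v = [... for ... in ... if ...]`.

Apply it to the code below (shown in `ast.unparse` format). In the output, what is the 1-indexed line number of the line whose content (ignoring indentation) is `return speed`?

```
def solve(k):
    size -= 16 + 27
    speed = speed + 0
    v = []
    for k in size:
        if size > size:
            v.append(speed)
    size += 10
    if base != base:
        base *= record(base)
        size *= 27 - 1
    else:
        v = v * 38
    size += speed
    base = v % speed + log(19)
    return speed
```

Transformed code:
def solve(k):
    size -= 16 + 27
    speed = speed + 0
    v = [speed for k in size if size > size]
    size += 10
    if base != base:
        base *= record(base)
        size *= 27 - 1
    else:
        v = v * 38
    size += speed
    base = v % speed + log(19)
    return speed

13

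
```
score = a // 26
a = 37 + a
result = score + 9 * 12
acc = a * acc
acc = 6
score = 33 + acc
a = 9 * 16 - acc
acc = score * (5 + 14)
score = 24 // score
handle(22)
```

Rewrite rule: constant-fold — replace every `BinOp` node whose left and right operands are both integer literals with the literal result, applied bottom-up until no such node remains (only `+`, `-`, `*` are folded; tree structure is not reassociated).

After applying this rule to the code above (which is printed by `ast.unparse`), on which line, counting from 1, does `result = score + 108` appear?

3

Transformed code:
score = a // 26
a = 37 + a
result = score + 108
acc = a * acc
acc = 6
score = 33 + acc
a = 144 - acc
acc = score * 19
score = 24 // score
handle(22)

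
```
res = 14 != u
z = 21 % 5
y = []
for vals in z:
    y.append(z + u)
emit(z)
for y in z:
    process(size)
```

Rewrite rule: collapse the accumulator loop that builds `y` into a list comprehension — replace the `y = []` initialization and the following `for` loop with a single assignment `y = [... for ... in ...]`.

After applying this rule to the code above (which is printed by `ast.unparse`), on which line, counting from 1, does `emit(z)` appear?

4

Transformed code:
res = 14 != u
z = 21 % 5
y = [z + u for vals in z]
emit(z)
for y in z:
    process(size)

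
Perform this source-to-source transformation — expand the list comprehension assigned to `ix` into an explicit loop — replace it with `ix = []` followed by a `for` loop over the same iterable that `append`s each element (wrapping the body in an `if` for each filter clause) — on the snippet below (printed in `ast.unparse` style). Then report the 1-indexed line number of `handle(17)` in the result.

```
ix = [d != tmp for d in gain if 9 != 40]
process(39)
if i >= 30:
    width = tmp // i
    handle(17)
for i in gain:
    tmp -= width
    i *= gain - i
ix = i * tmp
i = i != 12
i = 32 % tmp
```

Transformed code:
ix = []
for d in gain:
    if 9 != 40:
        ix.append(d != tmp)
process(39)
if i >= 30:
    width = tmp // i
    handle(17)
for i in gain:
    tmp -= width
    i *= gain - i
ix = i * tmp
i = i != 12
i = 32 % tmp

8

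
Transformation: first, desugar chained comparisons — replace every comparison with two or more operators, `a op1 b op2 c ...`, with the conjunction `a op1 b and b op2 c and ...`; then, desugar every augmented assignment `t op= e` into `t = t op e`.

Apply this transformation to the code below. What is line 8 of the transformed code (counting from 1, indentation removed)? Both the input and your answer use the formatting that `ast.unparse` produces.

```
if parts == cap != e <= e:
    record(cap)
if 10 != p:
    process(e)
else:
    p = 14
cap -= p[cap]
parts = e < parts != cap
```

parts = e < parts and parts != cap

Transformed code:
if parts == cap and cap != e and (e <= e):
    record(cap)
if 10 != p:
    process(e)
else:
    p = 14
cap = cap - p[cap]
parts = e < parts and parts != cap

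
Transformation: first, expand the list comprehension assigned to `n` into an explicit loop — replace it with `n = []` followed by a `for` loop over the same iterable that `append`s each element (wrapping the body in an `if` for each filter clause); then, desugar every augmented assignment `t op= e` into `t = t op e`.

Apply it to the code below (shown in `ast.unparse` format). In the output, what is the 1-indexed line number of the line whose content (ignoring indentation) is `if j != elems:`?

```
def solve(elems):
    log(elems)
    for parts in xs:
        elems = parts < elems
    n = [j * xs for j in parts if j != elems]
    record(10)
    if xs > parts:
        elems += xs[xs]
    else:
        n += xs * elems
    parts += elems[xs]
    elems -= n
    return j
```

7

Transformed code:
def solve(elems):
    log(elems)
    for parts in xs:
        elems = parts < elems
    n = []
    for j in parts:
        if j != elems:
            n.append(j * xs)
    record(10)
    if xs > parts:
        elems = elems + xs[xs]
    else:
        n = n + xs * elems
    parts = parts + elems[xs]
    elems = elems - n
    return j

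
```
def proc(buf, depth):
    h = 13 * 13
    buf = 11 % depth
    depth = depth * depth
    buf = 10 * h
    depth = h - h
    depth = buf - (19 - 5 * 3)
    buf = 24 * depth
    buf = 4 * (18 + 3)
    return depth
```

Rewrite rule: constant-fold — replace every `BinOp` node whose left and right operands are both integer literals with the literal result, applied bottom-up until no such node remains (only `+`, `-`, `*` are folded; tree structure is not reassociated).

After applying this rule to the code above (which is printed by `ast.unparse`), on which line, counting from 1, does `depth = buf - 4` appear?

Transformed code:
def proc(buf, depth):
    h = 169
    buf = 11 % depth
    depth = depth * depth
    buf = 10 * h
    depth = h - h
    depth = buf - 4
    buf = 24 * depth
    buf = 84
    return depth

7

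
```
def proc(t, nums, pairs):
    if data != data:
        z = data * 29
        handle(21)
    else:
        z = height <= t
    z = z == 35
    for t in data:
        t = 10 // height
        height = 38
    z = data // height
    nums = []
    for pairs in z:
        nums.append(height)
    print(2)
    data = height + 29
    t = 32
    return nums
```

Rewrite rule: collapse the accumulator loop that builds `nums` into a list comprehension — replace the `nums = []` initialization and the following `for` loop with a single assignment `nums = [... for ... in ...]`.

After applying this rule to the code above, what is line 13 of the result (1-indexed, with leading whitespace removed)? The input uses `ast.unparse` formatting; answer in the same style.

Transformed code:
def proc(t, nums, pairs):
    if data != data:
        z = data * 29
        handle(21)
    else:
        z = height <= t
    z = z == 35
    for t in data:
        t = 10 // height
        height = 38
    z = data // height
    nums = [height for pairs in z]
    print(2)
    data = height + 29
    t = 32
    return nums

print(2)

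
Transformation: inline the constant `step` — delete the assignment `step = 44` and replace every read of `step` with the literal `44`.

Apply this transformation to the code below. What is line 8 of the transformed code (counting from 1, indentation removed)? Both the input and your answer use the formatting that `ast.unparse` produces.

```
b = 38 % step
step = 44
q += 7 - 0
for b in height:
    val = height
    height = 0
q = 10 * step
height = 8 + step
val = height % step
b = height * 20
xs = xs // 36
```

Transformed code:
b = 38 % 44
q += 7 - 0
for b in height:
    val = height
    height = 0
q = 10 * 44
height = 8 + 44
val = height % 44
b = height * 20
xs = xs // 36

val = height % 44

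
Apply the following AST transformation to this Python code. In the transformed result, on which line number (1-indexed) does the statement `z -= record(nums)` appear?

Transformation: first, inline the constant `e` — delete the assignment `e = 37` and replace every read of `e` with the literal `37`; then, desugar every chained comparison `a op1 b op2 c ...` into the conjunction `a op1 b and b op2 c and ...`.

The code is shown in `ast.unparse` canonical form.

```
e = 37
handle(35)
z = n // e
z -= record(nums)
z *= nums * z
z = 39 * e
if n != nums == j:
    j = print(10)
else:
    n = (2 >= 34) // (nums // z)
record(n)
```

3

Transformed code:
handle(35)
z = n // 37
z -= record(nums)
z *= nums * z
z = 39 * 37
if n != nums and nums == j:
    j = print(10)
else:
    n = (2 >= 34) // (nums // z)
record(n)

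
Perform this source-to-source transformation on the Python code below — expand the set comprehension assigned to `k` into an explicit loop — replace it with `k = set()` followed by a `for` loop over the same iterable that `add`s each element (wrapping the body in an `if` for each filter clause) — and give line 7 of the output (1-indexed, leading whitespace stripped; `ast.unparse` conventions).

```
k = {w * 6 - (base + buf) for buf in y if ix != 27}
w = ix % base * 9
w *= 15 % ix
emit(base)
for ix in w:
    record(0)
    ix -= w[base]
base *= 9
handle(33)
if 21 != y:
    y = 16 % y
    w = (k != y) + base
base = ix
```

Transformed code:
k = set()
for buf in y:
    if ix != 27:
        k.add(w * 6 - (base + buf))
w = ix % base * 9
w *= 15 % ix
emit(base)
for ix in w:
    record(0)
    ix -= w[base]
base *= 9
handle(33)
if 21 != y:
    y = 16 % y
    w = (k != y) + base
base = ix

emit(base)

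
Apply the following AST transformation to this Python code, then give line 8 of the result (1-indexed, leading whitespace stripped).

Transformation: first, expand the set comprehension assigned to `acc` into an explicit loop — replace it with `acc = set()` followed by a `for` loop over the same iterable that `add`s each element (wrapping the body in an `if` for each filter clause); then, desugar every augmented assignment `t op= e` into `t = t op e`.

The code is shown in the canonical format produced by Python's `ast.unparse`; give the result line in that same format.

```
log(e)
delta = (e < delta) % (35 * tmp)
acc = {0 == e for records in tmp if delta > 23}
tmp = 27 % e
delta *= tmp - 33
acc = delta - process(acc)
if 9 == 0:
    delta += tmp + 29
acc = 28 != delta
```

Transformed code:
log(e)
delta = (e < delta) % (35 * tmp)
acc = set()
for records in tmp:
    if delta > 23:
        acc.add(0 == e)
tmp = 27 % e
delta = delta * (tmp - 33)
acc = delta - process(acc)
if 9 == 0:
    delta = delta + (tmp + 29)
acc = 28 != delta

delta = delta * (tmp - 33)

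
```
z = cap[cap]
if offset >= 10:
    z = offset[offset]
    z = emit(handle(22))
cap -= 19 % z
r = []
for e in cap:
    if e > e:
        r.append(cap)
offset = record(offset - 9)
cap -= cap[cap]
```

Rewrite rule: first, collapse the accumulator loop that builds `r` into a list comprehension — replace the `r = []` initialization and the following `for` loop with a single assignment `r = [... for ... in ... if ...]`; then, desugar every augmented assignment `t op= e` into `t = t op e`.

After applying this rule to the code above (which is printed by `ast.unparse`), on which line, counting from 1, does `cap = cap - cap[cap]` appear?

Transformed code:
z = cap[cap]
if offset >= 10:
    z = offset[offset]
    z = emit(handle(22))
cap = cap - 19 % z
r = [cap for e in cap if e > e]
offset = record(offset - 9)
cap = cap - cap[cap]

8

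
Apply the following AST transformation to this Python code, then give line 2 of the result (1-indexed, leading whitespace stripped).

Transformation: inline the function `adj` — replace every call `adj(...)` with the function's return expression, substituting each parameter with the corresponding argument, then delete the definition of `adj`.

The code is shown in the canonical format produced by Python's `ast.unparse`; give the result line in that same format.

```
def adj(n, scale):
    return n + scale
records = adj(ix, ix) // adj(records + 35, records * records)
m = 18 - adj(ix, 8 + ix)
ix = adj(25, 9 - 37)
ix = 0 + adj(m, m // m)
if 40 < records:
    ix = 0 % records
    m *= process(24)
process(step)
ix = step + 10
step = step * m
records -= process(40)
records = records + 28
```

Transformed code:
records = (ix + ix) // (records + 35 + records * records)
m = 18 - (ix + (8 + ix))
ix = 25 + (9 - 37)
ix = 0 + (m + m // m)
if 40 < records:
    ix = 0 % records
    m *= process(24)
process(step)
ix = step + 10
step = step * m
records -= process(40)
records = records + 28

m = 18 - (ix + (8 + ix))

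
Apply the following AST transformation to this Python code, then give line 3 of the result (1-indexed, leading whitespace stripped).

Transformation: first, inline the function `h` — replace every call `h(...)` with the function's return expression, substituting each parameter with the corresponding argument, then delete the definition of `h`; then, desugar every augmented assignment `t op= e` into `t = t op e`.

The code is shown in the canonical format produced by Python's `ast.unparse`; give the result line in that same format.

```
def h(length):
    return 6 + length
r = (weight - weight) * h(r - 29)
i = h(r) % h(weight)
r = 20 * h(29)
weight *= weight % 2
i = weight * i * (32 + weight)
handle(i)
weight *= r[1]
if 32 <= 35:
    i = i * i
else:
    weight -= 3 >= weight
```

Transformed code:
r = (weight - weight) * (6 + (r - 29))
i = (6 + r) % (6 + weight)
r = 20 * (6 + 29)
weight = weight * (weight % 2)
i = weight * i * (32 + weight)
handle(i)
weight = weight * r[1]
if 32 <= 35:
    i = i * i
else:
    weight = weight - (3 >= weight)

r = 20 * (6 + 29)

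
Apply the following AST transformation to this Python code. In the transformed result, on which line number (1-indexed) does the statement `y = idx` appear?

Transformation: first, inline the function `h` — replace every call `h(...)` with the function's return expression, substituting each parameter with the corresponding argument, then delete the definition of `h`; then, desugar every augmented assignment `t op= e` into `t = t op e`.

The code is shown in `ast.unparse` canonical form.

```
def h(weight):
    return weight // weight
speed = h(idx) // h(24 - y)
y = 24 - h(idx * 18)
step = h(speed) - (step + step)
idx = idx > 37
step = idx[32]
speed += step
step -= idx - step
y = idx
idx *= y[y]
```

8

Transformed code:
speed = idx // idx // ((24 - y) // (24 - y))
y = 24 - idx * 18 // (idx * 18)
step = speed // speed - (step + step)
idx = idx > 37
step = idx[32]
speed = speed + step
step = step - (idx - step)
y = idx
idx = idx * y[y]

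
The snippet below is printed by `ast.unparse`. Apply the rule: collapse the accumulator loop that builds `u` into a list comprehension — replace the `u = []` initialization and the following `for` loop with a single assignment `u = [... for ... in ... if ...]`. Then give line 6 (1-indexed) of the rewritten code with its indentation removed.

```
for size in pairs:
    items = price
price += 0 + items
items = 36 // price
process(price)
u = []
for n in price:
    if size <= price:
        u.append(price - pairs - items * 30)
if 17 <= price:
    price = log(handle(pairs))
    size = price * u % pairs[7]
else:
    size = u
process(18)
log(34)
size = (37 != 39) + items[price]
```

u = [price - pairs - items * 30 for n in price if size <= price]

Transformed code:
for size in pairs:
    items = price
price += 0 + items
items = 36 // price
process(price)
u = [price - pairs - items * 30 for n in price if size <= price]
if 17 <= price:
    price = log(handle(pairs))
    size = price * u % pairs[7]
else:
    size = u
process(18)
log(34)
size = (37 != 39) + items[price]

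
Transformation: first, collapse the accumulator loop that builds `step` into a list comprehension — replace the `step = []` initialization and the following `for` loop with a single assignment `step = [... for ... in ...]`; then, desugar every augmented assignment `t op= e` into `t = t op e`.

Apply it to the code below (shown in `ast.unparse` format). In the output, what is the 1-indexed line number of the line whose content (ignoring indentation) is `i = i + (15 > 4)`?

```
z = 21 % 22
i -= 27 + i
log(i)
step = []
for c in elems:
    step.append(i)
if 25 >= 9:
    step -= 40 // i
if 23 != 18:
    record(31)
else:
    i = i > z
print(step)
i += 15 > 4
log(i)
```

12

Transformed code:
z = 21 % 22
i = i - (27 + i)
log(i)
step = [i for c in elems]
if 25 >= 9:
    step = step - 40 // i
if 23 != 18:
    record(31)
else:
    i = i > z
print(step)
i = i + (15 > 4)
log(i)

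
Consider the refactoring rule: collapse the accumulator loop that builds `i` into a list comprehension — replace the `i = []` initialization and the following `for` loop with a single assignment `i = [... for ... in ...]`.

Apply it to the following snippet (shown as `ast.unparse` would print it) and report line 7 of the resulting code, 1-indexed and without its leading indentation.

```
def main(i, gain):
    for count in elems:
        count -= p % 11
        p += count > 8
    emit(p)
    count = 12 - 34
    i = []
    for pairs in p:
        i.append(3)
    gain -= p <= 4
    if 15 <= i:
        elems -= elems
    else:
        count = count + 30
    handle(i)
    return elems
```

i = [3 for pairs in p]

Transformed code:
def main(i, gain):
    for count in elems:
        count -= p % 11
        p += count > 8
    emit(p)
    count = 12 - 34
    i = [3 for pairs in p]
    gain -= p <= 4
    if 15 <= i:
        elems -= elems
    else:
        count = count + 30
    handle(i)
    return elems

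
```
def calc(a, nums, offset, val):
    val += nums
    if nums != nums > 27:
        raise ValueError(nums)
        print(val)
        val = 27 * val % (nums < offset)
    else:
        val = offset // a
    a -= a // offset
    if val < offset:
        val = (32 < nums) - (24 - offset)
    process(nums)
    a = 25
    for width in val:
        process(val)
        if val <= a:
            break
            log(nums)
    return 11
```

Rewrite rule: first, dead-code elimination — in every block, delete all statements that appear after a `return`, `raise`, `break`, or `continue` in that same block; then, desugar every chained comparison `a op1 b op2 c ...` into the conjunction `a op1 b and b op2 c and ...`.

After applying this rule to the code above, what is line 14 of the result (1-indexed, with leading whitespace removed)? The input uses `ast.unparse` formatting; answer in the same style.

Transformed code:
def calc(a, nums, offset, val):
    val += nums
    if nums != nums and nums > 27:
        raise ValueError(nums)
    else:
        val = offset // a
    a -= a // offset
    if val < offset:
        val = (32 < nums) - (24 - offset)
    process(nums)
    a = 25
    for width in val:
        process(val)
        if val <= a:
            break
    return 11

if val <= a:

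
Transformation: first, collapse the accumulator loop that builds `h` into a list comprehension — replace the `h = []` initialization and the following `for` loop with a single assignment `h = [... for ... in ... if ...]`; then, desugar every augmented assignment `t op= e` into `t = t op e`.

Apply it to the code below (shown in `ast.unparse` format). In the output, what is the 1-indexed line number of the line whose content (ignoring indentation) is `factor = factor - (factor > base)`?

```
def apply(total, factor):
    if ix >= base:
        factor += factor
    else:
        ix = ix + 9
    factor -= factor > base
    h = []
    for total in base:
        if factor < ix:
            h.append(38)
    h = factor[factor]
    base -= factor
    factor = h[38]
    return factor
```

6

Transformed code:
def apply(total, factor):
    if ix >= base:
        factor = factor + factor
    else:
        ix = ix + 9
    factor = factor - (factor > base)
    h = [38 for total in base if factor < ix]
    h = factor[factor]
    base = base - factor
    factor = h[38]
    return factor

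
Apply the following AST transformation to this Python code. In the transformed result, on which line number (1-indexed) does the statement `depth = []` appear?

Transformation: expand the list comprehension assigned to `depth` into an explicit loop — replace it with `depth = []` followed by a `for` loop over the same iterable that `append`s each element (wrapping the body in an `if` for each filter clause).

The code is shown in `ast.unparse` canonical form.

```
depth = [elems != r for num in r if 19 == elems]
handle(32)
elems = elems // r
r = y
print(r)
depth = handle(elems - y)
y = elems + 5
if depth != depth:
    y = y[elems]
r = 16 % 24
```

Transformed code:
depth = []
for num in r:
    if 19 == elems:
        depth.append(elems != r)
handle(32)
elems = elems // r
r = y
print(r)
depth = handle(elems - y)
y = elems + 5
if depth != depth:
    y = y[elems]
r = 16 % 24

1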